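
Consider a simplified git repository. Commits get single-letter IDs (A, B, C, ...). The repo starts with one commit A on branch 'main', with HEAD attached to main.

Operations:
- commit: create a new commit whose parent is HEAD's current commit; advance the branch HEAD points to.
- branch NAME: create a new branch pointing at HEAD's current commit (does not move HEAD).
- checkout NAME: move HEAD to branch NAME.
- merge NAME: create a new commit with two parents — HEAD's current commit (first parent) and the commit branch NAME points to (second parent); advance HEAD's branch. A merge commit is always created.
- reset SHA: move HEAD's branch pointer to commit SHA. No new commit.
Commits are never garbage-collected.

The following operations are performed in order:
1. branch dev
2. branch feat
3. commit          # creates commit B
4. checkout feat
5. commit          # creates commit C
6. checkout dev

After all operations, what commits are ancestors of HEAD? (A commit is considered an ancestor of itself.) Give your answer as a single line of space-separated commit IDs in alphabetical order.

Answer: A

Derivation:
After op 1 (branch): HEAD=main@A [dev=A main=A]
After op 2 (branch): HEAD=main@A [dev=A feat=A main=A]
After op 3 (commit): HEAD=main@B [dev=A feat=A main=B]
After op 4 (checkout): HEAD=feat@A [dev=A feat=A main=B]
After op 5 (commit): HEAD=feat@C [dev=A feat=C main=B]
After op 6 (checkout): HEAD=dev@A [dev=A feat=C main=B]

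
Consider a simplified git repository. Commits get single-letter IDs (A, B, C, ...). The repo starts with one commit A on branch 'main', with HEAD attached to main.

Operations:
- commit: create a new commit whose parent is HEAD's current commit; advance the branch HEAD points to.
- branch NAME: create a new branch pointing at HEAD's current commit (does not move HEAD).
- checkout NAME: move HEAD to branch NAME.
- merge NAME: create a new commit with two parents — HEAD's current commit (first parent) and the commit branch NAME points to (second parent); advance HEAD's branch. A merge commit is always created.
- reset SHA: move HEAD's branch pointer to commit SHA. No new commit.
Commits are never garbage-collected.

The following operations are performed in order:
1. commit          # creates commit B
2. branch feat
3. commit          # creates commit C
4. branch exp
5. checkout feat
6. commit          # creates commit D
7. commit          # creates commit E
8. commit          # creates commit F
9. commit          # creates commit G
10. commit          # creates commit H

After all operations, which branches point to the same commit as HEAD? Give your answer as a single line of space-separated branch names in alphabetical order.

Answer: feat

Derivation:
After op 1 (commit): HEAD=main@B [main=B]
After op 2 (branch): HEAD=main@B [feat=B main=B]
After op 3 (commit): HEAD=main@C [feat=B main=C]
After op 4 (branch): HEAD=main@C [exp=C feat=B main=C]
After op 5 (checkout): HEAD=feat@B [exp=C feat=B main=C]
After op 6 (commit): HEAD=feat@D [exp=C feat=D main=C]
After op 7 (commit): HEAD=feat@E [exp=C feat=E main=C]
After op 8 (commit): HEAD=feat@F [exp=C feat=F main=C]
After op 9 (commit): HEAD=feat@G [exp=C feat=G main=C]
After op 10 (commit): HEAD=feat@H [exp=C feat=H main=C]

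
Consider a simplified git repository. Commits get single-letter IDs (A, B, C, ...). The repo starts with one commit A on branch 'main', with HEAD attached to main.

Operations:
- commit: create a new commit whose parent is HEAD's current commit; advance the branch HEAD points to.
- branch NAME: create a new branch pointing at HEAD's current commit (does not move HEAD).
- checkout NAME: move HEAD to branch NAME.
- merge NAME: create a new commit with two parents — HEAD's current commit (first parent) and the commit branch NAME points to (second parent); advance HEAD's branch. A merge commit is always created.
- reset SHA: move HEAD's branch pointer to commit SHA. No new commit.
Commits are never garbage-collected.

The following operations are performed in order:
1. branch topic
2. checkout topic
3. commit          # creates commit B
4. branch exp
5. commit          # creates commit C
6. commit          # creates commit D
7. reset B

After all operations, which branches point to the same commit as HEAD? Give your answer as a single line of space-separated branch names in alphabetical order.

Answer: exp topic

Derivation:
After op 1 (branch): HEAD=main@A [main=A topic=A]
After op 2 (checkout): HEAD=topic@A [main=A topic=A]
After op 3 (commit): HEAD=topic@B [main=A topic=B]
After op 4 (branch): HEAD=topic@B [exp=B main=A topic=B]
After op 5 (commit): HEAD=topic@C [exp=B main=A topic=C]
After op 6 (commit): HEAD=topic@D [exp=B main=A topic=D]
After op 7 (reset): HEAD=topic@B [exp=B main=A topic=B]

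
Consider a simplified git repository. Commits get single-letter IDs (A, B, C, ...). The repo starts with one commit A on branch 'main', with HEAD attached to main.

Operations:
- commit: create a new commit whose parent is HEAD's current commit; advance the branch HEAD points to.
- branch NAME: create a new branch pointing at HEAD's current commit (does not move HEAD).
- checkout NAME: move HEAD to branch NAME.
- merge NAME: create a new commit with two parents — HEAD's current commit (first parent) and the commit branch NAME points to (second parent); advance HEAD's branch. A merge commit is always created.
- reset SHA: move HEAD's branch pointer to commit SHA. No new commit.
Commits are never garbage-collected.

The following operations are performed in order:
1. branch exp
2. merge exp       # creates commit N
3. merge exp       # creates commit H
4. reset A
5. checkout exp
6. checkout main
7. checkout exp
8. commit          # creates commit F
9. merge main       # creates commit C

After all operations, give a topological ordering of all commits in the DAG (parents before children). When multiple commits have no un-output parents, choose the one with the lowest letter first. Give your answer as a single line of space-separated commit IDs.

After op 1 (branch): HEAD=main@A [exp=A main=A]
After op 2 (merge): HEAD=main@N [exp=A main=N]
After op 3 (merge): HEAD=main@H [exp=A main=H]
After op 4 (reset): HEAD=main@A [exp=A main=A]
After op 5 (checkout): HEAD=exp@A [exp=A main=A]
After op 6 (checkout): HEAD=main@A [exp=A main=A]
After op 7 (checkout): HEAD=exp@A [exp=A main=A]
After op 8 (commit): HEAD=exp@F [exp=F main=A]
After op 9 (merge): HEAD=exp@C [exp=C main=A]
commit A: parents=[]
commit C: parents=['F', 'A']
commit F: parents=['A']
commit H: parents=['N', 'A']
commit N: parents=['A', 'A']

Answer: A F C N H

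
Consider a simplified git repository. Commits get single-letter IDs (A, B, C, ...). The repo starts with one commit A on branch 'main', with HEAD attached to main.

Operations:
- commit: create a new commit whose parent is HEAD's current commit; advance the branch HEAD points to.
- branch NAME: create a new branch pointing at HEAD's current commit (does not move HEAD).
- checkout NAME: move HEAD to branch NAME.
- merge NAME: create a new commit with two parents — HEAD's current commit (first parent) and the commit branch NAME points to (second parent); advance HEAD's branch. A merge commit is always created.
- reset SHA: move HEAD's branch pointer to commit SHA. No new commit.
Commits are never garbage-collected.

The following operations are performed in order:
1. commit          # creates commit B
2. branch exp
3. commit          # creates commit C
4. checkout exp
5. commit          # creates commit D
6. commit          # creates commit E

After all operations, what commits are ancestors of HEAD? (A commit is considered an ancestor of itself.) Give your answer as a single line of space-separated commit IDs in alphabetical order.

Answer: A B D E

Derivation:
After op 1 (commit): HEAD=main@B [main=B]
After op 2 (branch): HEAD=main@B [exp=B main=B]
After op 3 (commit): HEAD=main@C [exp=B main=C]
After op 4 (checkout): HEAD=exp@B [exp=B main=C]
After op 5 (commit): HEAD=exp@D [exp=D main=C]
After op 6 (commit): HEAD=exp@E [exp=E main=C]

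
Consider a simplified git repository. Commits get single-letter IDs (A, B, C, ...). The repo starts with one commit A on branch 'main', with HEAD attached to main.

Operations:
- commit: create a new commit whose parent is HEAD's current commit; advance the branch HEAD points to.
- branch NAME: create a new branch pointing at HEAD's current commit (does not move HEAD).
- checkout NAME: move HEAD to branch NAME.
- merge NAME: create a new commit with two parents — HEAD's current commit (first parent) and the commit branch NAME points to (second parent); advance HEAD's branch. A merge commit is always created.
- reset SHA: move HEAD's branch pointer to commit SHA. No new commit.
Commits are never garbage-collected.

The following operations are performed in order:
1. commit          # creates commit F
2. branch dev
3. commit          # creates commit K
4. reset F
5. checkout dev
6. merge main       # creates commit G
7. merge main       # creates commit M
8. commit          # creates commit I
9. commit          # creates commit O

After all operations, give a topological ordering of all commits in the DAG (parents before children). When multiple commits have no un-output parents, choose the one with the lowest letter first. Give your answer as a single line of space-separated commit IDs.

After op 1 (commit): HEAD=main@F [main=F]
After op 2 (branch): HEAD=main@F [dev=F main=F]
After op 3 (commit): HEAD=main@K [dev=F main=K]
After op 4 (reset): HEAD=main@F [dev=F main=F]
After op 5 (checkout): HEAD=dev@F [dev=F main=F]
After op 6 (merge): HEAD=dev@G [dev=G main=F]
After op 7 (merge): HEAD=dev@M [dev=M main=F]
After op 8 (commit): HEAD=dev@I [dev=I main=F]
After op 9 (commit): HEAD=dev@O [dev=O main=F]
commit A: parents=[]
commit F: parents=['A']
commit G: parents=['F', 'F']
commit I: parents=['M']
commit K: parents=['F']
commit M: parents=['G', 'F']
commit O: parents=['I']

Answer: A F G K M I O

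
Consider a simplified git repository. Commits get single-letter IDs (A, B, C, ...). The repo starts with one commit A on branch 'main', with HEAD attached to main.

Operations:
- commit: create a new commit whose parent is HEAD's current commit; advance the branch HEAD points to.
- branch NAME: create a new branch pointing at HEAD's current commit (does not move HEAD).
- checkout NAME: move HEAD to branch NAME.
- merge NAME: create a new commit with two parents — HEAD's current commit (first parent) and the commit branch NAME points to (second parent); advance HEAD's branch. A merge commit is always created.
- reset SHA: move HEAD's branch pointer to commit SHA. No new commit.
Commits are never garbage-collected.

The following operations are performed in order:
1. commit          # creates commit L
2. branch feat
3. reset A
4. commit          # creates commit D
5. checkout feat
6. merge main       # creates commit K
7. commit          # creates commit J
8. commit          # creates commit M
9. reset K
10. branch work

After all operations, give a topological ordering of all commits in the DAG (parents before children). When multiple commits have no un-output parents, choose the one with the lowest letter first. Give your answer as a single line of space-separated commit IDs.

After op 1 (commit): HEAD=main@L [main=L]
After op 2 (branch): HEAD=main@L [feat=L main=L]
After op 3 (reset): HEAD=main@A [feat=L main=A]
After op 4 (commit): HEAD=main@D [feat=L main=D]
After op 5 (checkout): HEAD=feat@L [feat=L main=D]
After op 6 (merge): HEAD=feat@K [feat=K main=D]
After op 7 (commit): HEAD=feat@J [feat=J main=D]
After op 8 (commit): HEAD=feat@M [feat=M main=D]
After op 9 (reset): HEAD=feat@K [feat=K main=D]
After op 10 (branch): HEAD=feat@K [feat=K main=D work=K]
commit A: parents=[]
commit D: parents=['A']
commit J: parents=['K']
commit K: parents=['L', 'D']
commit L: parents=['A']
commit M: parents=['J']

Answer: A D L K J M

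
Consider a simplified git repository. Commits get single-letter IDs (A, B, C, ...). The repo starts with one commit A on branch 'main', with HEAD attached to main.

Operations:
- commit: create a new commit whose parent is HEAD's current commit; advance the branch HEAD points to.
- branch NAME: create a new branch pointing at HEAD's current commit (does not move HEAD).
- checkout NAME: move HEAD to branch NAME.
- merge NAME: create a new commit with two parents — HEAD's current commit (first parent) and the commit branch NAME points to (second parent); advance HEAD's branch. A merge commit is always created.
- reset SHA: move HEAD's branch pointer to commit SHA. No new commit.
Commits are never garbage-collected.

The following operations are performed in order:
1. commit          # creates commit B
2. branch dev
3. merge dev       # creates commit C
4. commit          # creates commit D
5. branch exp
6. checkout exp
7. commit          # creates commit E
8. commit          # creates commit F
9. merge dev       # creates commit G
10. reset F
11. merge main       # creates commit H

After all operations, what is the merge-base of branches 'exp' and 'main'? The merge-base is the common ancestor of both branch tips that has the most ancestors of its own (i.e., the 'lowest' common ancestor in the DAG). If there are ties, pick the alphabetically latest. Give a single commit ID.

After op 1 (commit): HEAD=main@B [main=B]
After op 2 (branch): HEAD=main@B [dev=B main=B]
After op 3 (merge): HEAD=main@C [dev=B main=C]
After op 4 (commit): HEAD=main@D [dev=B main=D]
After op 5 (branch): HEAD=main@D [dev=B exp=D main=D]
After op 6 (checkout): HEAD=exp@D [dev=B exp=D main=D]
After op 7 (commit): HEAD=exp@E [dev=B exp=E main=D]
After op 8 (commit): HEAD=exp@F [dev=B exp=F main=D]
After op 9 (merge): HEAD=exp@G [dev=B exp=G main=D]
After op 10 (reset): HEAD=exp@F [dev=B exp=F main=D]
After op 11 (merge): HEAD=exp@H [dev=B exp=H main=D]
ancestors(exp=H): ['A', 'B', 'C', 'D', 'E', 'F', 'H']
ancestors(main=D): ['A', 'B', 'C', 'D']
common: ['A', 'B', 'C', 'D']

Answer: D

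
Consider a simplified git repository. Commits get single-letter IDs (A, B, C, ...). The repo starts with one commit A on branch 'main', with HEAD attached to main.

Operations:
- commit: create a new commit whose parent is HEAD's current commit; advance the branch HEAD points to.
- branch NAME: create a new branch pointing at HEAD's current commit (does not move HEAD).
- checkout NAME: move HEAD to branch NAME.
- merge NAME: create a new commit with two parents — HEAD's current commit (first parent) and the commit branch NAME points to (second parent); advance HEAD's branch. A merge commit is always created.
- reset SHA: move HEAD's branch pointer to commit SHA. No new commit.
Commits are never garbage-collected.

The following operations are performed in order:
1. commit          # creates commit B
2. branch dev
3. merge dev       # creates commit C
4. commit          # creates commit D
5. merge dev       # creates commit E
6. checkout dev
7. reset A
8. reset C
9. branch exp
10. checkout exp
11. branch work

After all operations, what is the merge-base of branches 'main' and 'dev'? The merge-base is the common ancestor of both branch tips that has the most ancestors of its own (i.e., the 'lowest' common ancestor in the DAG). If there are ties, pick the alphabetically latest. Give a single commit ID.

After op 1 (commit): HEAD=main@B [main=B]
After op 2 (branch): HEAD=main@B [dev=B main=B]
After op 3 (merge): HEAD=main@C [dev=B main=C]
After op 4 (commit): HEAD=main@D [dev=B main=D]
After op 5 (merge): HEAD=main@E [dev=B main=E]
After op 6 (checkout): HEAD=dev@B [dev=B main=E]
After op 7 (reset): HEAD=dev@A [dev=A main=E]
After op 8 (reset): HEAD=dev@C [dev=C main=E]
After op 9 (branch): HEAD=dev@C [dev=C exp=C main=E]
After op 10 (checkout): HEAD=exp@C [dev=C exp=C main=E]
After op 11 (branch): HEAD=exp@C [dev=C exp=C main=E work=C]
ancestors(main=E): ['A', 'B', 'C', 'D', 'E']
ancestors(dev=C): ['A', 'B', 'C']
common: ['A', 'B', 'C']

Answer: C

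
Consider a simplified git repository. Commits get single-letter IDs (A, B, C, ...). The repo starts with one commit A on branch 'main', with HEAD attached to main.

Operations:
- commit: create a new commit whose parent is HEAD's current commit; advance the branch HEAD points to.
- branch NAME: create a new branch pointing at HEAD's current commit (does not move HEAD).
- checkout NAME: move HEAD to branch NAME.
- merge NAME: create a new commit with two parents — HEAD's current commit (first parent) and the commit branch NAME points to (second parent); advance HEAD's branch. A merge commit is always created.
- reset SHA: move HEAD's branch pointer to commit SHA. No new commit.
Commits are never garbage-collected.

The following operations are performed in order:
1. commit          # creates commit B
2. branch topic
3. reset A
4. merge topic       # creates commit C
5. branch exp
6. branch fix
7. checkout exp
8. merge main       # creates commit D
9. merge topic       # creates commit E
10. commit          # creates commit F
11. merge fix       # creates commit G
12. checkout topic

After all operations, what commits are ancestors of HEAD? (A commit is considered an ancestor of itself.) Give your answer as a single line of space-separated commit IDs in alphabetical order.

Answer: A B

Derivation:
After op 1 (commit): HEAD=main@B [main=B]
After op 2 (branch): HEAD=main@B [main=B topic=B]
After op 3 (reset): HEAD=main@A [main=A topic=B]
After op 4 (merge): HEAD=main@C [main=C topic=B]
After op 5 (branch): HEAD=main@C [exp=C main=C topic=B]
After op 6 (branch): HEAD=main@C [exp=C fix=C main=C topic=B]
After op 7 (checkout): HEAD=exp@C [exp=C fix=C main=C topic=B]
After op 8 (merge): HEAD=exp@D [exp=D fix=C main=C topic=B]
After op 9 (merge): HEAD=exp@E [exp=E fix=C main=C topic=B]
After op 10 (commit): HEAD=exp@F [exp=F fix=C main=C topic=B]
After op 11 (merge): HEAD=exp@G [exp=G fix=C main=C topic=B]
After op 12 (checkout): HEAD=topic@B [exp=G fix=C main=C topic=B]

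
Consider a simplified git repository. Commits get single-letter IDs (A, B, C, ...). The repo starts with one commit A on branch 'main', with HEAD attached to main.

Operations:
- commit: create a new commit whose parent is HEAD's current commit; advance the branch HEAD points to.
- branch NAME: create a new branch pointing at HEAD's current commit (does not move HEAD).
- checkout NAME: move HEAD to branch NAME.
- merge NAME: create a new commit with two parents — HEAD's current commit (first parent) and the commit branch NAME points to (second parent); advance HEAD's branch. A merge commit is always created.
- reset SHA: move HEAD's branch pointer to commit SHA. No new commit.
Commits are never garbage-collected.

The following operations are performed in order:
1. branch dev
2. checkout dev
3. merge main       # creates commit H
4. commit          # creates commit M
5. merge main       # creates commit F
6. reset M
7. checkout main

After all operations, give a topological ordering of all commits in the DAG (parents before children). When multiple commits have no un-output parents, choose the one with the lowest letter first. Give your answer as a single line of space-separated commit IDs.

Answer: A H M F

Derivation:
After op 1 (branch): HEAD=main@A [dev=A main=A]
After op 2 (checkout): HEAD=dev@A [dev=A main=A]
After op 3 (merge): HEAD=dev@H [dev=H main=A]
After op 4 (commit): HEAD=dev@M [dev=M main=A]
After op 5 (merge): HEAD=dev@F [dev=F main=A]
After op 6 (reset): HEAD=dev@M [dev=M main=A]
After op 7 (checkout): HEAD=main@A [dev=M main=A]
commit A: parents=[]
commit F: parents=['M', 'A']
commit H: parents=['A', 'A']
commit M: parents=['H']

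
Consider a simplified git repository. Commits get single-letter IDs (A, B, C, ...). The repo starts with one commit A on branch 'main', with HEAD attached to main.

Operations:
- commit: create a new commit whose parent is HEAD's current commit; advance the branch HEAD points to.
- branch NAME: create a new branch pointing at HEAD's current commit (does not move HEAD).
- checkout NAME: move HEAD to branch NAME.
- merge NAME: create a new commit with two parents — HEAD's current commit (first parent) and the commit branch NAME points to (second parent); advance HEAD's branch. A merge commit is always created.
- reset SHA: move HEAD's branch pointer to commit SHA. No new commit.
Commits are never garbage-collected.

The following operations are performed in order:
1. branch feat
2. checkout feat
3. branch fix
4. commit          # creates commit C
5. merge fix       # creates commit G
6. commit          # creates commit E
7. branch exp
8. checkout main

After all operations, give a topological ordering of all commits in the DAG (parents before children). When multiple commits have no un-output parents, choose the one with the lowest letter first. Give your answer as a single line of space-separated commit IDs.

Answer: A C G E

Derivation:
After op 1 (branch): HEAD=main@A [feat=A main=A]
After op 2 (checkout): HEAD=feat@A [feat=A main=A]
After op 3 (branch): HEAD=feat@A [feat=A fix=A main=A]
After op 4 (commit): HEAD=feat@C [feat=C fix=A main=A]
After op 5 (merge): HEAD=feat@G [feat=G fix=A main=A]
After op 6 (commit): HEAD=feat@E [feat=E fix=A main=A]
After op 7 (branch): HEAD=feat@E [exp=E feat=E fix=A main=A]
After op 8 (checkout): HEAD=main@A [exp=E feat=E fix=A main=A]
commit A: parents=[]
commit C: parents=['A']
commit E: parents=['G']
commit G: parents=['C', 'A']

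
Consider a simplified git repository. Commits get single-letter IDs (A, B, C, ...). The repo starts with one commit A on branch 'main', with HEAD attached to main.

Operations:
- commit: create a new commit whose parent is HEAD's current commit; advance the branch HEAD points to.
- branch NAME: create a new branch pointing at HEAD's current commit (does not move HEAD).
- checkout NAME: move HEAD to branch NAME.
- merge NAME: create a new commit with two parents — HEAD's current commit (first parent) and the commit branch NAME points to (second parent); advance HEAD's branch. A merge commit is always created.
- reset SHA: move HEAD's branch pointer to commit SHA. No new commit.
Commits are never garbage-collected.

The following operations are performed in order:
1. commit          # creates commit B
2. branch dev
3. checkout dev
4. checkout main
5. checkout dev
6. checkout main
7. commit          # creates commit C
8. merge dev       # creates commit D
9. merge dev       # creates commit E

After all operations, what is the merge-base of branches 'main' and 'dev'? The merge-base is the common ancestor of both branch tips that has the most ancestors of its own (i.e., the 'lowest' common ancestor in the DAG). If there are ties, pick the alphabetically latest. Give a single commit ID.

After op 1 (commit): HEAD=main@B [main=B]
After op 2 (branch): HEAD=main@B [dev=B main=B]
After op 3 (checkout): HEAD=dev@B [dev=B main=B]
After op 4 (checkout): HEAD=main@B [dev=B main=B]
After op 5 (checkout): HEAD=dev@B [dev=B main=B]
After op 6 (checkout): HEAD=main@B [dev=B main=B]
After op 7 (commit): HEAD=main@C [dev=B main=C]
After op 8 (merge): HEAD=main@D [dev=B main=D]
After op 9 (merge): HEAD=main@E [dev=B main=E]
ancestors(main=E): ['A', 'B', 'C', 'D', 'E']
ancestors(dev=B): ['A', 'B']
common: ['A', 'B']

Answer: B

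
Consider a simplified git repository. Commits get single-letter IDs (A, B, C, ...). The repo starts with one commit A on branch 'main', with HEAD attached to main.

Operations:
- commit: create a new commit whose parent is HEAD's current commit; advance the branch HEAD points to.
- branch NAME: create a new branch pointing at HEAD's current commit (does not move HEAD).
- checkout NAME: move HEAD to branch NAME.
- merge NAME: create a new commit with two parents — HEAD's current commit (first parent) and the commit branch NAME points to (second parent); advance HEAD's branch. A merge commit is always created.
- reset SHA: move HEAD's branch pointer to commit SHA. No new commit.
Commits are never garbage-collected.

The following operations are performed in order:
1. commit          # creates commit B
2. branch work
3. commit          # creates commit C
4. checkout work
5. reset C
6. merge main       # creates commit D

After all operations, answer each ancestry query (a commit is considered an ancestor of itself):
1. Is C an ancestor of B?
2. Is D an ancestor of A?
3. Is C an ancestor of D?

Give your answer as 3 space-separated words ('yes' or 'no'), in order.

After op 1 (commit): HEAD=main@B [main=B]
After op 2 (branch): HEAD=main@B [main=B work=B]
After op 3 (commit): HEAD=main@C [main=C work=B]
After op 4 (checkout): HEAD=work@B [main=C work=B]
After op 5 (reset): HEAD=work@C [main=C work=C]
After op 6 (merge): HEAD=work@D [main=C work=D]
ancestors(B) = {A,B}; C in? no
ancestors(A) = {A}; D in? no
ancestors(D) = {A,B,C,D}; C in? yes

Answer: no no yes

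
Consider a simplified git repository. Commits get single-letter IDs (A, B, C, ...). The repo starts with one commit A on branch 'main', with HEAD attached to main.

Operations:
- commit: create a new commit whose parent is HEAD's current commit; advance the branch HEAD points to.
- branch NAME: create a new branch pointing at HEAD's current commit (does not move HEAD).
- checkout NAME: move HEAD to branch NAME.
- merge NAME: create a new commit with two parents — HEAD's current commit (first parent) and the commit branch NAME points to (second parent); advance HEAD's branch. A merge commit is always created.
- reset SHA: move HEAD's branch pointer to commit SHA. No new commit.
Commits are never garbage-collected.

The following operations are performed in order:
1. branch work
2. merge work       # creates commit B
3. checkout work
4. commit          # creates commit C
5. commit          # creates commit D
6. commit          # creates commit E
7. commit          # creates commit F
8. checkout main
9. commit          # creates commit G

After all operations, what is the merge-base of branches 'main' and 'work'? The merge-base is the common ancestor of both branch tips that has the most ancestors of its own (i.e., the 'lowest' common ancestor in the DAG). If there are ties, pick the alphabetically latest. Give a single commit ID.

Answer: A

Derivation:
After op 1 (branch): HEAD=main@A [main=A work=A]
After op 2 (merge): HEAD=main@B [main=B work=A]
After op 3 (checkout): HEAD=work@A [main=B work=A]
After op 4 (commit): HEAD=work@C [main=B work=C]
After op 5 (commit): HEAD=work@D [main=B work=D]
After op 6 (commit): HEAD=work@E [main=B work=E]
After op 7 (commit): HEAD=work@F [main=B work=F]
After op 8 (checkout): HEAD=main@B [main=B work=F]
After op 9 (commit): HEAD=main@G [main=G work=F]
ancestors(main=G): ['A', 'B', 'G']
ancestors(work=F): ['A', 'C', 'D', 'E', 'F']
common: ['A']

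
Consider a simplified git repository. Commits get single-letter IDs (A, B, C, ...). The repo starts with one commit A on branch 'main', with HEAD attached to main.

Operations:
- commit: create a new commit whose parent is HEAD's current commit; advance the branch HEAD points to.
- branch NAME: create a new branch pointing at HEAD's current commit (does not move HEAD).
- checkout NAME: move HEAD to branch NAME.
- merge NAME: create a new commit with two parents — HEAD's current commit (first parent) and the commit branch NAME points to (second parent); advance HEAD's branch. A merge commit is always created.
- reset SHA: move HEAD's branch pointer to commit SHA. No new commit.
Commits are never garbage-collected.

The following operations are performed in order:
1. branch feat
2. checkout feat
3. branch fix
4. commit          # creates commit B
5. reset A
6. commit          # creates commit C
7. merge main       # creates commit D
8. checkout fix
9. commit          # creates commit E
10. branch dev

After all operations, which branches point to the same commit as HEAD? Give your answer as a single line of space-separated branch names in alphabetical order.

After op 1 (branch): HEAD=main@A [feat=A main=A]
After op 2 (checkout): HEAD=feat@A [feat=A main=A]
After op 3 (branch): HEAD=feat@A [feat=A fix=A main=A]
After op 4 (commit): HEAD=feat@B [feat=B fix=A main=A]
After op 5 (reset): HEAD=feat@A [feat=A fix=A main=A]
After op 6 (commit): HEAD=feat@C [feat=C fix=A main=A]
After op 7 (merge): HEAD=feat@D [feat=D fix=A main=A]
After op 8 (checkout): HEAD=fix@A [feat=D fix=A main=A]
After op 9 (commit): HEAD=fix@E [feat=D fix=E main=A]
After op 10 (branch): HEAD=fix@E [dev=E feat=D fix=E main=A]

Answer: dev fix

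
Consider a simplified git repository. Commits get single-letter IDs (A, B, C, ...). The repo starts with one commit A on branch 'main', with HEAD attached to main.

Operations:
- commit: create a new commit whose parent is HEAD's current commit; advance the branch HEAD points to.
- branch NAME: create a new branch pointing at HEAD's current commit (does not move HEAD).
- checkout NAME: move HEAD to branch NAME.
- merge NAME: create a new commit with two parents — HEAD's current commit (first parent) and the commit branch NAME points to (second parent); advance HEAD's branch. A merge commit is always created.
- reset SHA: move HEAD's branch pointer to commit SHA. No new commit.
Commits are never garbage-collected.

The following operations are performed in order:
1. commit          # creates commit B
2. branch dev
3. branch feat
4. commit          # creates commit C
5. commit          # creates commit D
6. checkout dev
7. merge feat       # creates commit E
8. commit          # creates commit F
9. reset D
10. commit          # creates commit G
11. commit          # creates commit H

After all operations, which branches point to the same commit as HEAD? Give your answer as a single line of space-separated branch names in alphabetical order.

After op 1 (commit): HEAD=main@B [main=B]
After op 2 (branch): HEAD=main@B [dev=B main=B]
After op 3 (branch): HEAD=main@B [dev=B feat=B main=B]
After op 4 (commit): HEAD=main@C [dev=B feat=B main=C]
After op 5 (commit): HEAD=main@D [dev=B feat=B main=D]
After op 6 (checkout): HEAD=dev@B [dev=B feat=B main=D]
After op 7 (merge): HEAD=dev@E [dev=E feat=B main=D]
After op 8 (commit): HEAD=dev@F [dev=F feat=B main=D]
After op 9 (reset): HEAD=dev@D [dev=D feat=B main=D]
After op 10 (commit): HEAD=dev@G [dev=G feat=B main=D]
After op 11 (commit): HEAD=dev@H [dev=H feat=B main=D]

Answer: dev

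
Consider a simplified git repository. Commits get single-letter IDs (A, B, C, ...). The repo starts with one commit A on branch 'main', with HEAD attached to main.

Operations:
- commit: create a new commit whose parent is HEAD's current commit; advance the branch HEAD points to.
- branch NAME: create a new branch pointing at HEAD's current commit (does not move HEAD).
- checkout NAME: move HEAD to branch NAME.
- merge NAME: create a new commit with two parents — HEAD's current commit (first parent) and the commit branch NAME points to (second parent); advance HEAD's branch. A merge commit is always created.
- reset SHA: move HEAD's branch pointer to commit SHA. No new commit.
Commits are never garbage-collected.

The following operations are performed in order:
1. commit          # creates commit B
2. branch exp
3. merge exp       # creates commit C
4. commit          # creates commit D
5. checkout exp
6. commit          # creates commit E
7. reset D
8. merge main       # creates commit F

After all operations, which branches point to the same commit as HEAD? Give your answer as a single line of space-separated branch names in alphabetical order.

After op 1 (commit): HEAD=main@B [main=B]
After op 2 (branch): HEAD=main@B [exp=B main=B]
After op 3 (merge): HEAD=main@C [exp=B main=C]
After op 4 (commit): HEAD=main@D [exp=B main=D]
After op 5 (checkout): HEAD=exp@B [exp=B main=D]
After op 6 (commit): HEAD=exp@E [exp=E main=D]
After op 7 (reset): HEAD=exp@D [exp=D main=D]
After op 8 (merge): HEAD=exp@F [exp=F main=D]

Answer: exp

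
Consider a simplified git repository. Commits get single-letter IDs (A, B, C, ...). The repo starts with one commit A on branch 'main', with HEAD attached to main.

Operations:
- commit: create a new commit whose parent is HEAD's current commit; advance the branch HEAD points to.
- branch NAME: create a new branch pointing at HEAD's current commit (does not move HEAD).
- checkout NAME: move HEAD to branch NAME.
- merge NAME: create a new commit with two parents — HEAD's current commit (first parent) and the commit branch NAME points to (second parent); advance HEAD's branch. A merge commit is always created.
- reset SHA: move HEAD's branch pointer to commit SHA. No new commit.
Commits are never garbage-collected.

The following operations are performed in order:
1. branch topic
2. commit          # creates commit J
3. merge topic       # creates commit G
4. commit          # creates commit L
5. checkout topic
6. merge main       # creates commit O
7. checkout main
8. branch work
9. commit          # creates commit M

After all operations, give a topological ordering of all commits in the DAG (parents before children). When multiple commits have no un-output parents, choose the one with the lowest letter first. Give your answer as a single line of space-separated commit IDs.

After op 1 (branch): HEAD=main@A [main=A topic=A]
After op 2 (commit): HEAD=main@J [main=J topic=A]
After op 3 (merge): HEAD=main@G [main=G topic=A]
After op 4 (commit): HEAD=main@L [main=L topic=A]
After op 5 (checkout): HEAD=topic@A [main=L topic=A]
After op 6 (merge): HEAD=topic@O [main=L topic=O]
After op 7 (checkout): HEAD=main@L [main=L topic=O]
After op 8 (branch): HEAD=main@L [main=L topic=O work=L]
After op 9 (commit): HEAD=main@M [main=M topic=O work=L]
commit A: parents=[]
commit G: parents=['J', 'A']
commit J: parents=['A']
commit L: parents=['G']
commit M: parents=['L']
commit O: parents=['A', 'L']

Answer: A J G L M O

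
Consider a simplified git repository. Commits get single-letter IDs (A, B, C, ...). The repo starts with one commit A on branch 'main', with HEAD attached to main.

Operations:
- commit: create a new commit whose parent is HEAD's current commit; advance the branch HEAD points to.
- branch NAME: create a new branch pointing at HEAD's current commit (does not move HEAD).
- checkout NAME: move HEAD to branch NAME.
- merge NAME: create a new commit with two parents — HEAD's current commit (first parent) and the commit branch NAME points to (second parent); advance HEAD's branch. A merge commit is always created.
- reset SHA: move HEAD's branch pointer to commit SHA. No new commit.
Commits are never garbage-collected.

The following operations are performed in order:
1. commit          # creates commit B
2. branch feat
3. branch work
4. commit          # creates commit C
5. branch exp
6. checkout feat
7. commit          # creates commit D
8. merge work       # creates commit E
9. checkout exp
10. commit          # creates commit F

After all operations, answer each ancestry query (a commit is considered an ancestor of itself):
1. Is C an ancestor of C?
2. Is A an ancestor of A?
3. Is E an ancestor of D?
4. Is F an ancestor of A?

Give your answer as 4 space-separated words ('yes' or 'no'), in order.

Answer: yes yes no no

Derivation:
After op 1 (commit): HEAD=main@B [main=B]
After op 2 (branch): HEAD=main@B [feat=B main=B]
After op 3 (branch): HEAD=main@B [feat=B main=B work=B]
After op 4 (commit): HEAD=main@C [feat=B main=C work=B]
After op 5 (branch): HEAD=main@C [exp=C feat=B main=C work=B]
After op 6 (checkout): HEAD=feat@B [exp=C feat=B main=C work=B]
After op 7 (commit): HEAD=feat@D [exp=C feat=D main=C work=B]
After op 8 (merge): HEAD=feat@E [exp=C feat=E main=C work=B]
After op 9 (checkout): HEAD=exp@C [exp=C feat=E main=C work=B]
After op 10 (commit): HEAD=exp@F [exp=F feat=E main=C work=B]
ancestors(C) = {A,B,C}; C in? yes
ancestors(A) = {A}; A in? yes
ancestors(D) = {A,B,D}; E in? no
ancestors(A) = {A}; F in? no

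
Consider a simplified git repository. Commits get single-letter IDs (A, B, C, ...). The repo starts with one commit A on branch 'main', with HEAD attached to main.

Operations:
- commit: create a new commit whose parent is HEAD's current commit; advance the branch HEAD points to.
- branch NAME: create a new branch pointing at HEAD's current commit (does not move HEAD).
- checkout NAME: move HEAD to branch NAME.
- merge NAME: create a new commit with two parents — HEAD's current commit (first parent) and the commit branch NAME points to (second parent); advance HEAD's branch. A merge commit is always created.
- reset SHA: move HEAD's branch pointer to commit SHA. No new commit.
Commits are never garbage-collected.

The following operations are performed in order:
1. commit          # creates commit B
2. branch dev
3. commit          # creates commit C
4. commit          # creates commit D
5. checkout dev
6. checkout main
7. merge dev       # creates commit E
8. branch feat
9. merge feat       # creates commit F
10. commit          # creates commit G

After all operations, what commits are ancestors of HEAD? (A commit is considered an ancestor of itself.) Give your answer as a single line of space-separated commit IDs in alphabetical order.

Answer: A B C D E F G

Derivation:
After op 1 (commit): HEAD=main@B [main=B]
After op 2 (branch): HEAD=main@B [dev=B main=B]
After op 3 (commit): HEAD=main@C [dev=B main=C]
After op 4 (commit): HEAD=main@D [dev=B main=D]
After op 5 (checkout): HEAD=dev@B [dev=B main=D]
After op 6 (checkout): HEAD=main@D [dev=B main=D]
After op 7 (merge): HEAD=main@E [dev=B main=E]
After op 8 (branch): HEAD=main@E [dev=B feat=E main=E]
After op 9 (merge): HEAD=main@F [dev=B feat=E main=F]
After op 10 (commit): HEAD=main@G [dev=B feat=E main=G]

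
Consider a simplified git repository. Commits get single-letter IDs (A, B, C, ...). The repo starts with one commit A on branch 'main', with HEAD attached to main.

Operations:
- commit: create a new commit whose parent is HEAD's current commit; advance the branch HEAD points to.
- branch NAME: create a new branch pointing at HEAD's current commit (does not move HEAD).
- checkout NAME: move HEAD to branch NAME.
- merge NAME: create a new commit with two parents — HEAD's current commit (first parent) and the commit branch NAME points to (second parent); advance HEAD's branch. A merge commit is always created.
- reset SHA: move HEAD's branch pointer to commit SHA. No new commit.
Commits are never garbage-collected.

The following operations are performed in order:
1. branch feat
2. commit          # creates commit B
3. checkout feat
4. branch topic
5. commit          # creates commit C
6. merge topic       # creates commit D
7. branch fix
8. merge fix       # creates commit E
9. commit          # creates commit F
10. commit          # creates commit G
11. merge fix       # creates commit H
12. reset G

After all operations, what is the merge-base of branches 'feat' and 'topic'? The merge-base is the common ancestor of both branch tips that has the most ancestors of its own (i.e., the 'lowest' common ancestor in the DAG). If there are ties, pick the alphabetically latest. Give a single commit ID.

After op 1 (branch): HEAD=main@A [feat=A main=A]
After op 2 (commit): HEAD=main@B [feat=A main=B]
After op 3 (checkout): HEAD=feat@A [feat=A main=B]
After op 4 (branch): HEAD=feat@A [feat=A main=B topic=A]
After op 5 (commit): HEAD=feat@C [feat=C main=B topic=A]
After op 6 (merge): HEAD=feat@D [feat=D main=B topic=A]
After op 7 (branch): HEAD=feat@D [feat=D fix=D main=B topic=A]
After op 8 (merge): HEAD=feat@E [feat=E fix=D main=B topic=A]
After op 9 (commit): HEAD=feat@F [feat=F fix=D main=B topic=A]
After op 10 (commit): HEAD=feat@G [feat=G fix=D main=B topic=A]
After op 11 (merge): HEAD=feat@H [feat=H fix=D main=B topic=A]
After op 12 (reset): HEAD=feat@G [feat=G fix=D main=B topic=A]
ancestors(feat=G): ['A', 'C', 'D', 'E', 'F', 'G']
ancestors(topic=A): ['A']
common: ['A']

Answer: A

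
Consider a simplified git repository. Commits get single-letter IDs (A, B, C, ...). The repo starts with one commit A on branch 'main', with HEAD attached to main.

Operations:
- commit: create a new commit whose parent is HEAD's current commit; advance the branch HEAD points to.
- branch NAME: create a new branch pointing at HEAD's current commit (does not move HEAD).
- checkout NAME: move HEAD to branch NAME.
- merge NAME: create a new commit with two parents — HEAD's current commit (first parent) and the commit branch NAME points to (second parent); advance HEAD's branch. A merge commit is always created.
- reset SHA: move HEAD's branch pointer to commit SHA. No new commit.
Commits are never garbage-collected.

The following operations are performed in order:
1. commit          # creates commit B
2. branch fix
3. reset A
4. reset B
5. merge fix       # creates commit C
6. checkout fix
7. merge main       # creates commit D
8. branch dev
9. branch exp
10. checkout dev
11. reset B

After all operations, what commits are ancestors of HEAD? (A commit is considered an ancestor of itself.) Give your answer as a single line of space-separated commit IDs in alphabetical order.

After op 1 (commit): HEAD=main@B [main=B]
After op 2 (branch): HEAD=main@B [fix=B main=B]
After op 3 (reset): HEAD=main@A [fix=B main=A]
After op 4 (reset): HEAD=main@B [fix=B main=B]
After op 5 (merge): HEAD=main@C [fix=B main=C]
After op 6 (checkout): HEAD=fix@B [fix=B main=C]
After op 7 (merge): HEAD=fix@D [fix=D main=C]
After op 8 (branch): HEAD=fix@D [dev=D fix=D main=C]
After op 9 (branch): HEAD=fix@D [dev=D exp=D fix=D main=C]
After op 10 (checkout): HEAD=dev@D [dev=D exp=D fix=D main=C]
After op 11 (reset): HEAD=dev@B [dev=B exp=D fix=D main=C]

Answer: A B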